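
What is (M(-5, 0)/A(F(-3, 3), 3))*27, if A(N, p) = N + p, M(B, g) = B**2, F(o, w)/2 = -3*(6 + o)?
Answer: -45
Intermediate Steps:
F(o, w) = -36 - 6*o (F(o, w) = 2*(-3*(6 + o)) = 2*(-18 - 3*o) = -36 - 6*o)
(M(-5, 0)/A(F(-3, 3), 3))*27 = ((-5)**2/((-36 - 6*(-3)) + 3))*27 = (25/((-36 + 18) + 3))*27 = (25/(-18 + 3))*27 = (25/(-15))*27 = -1/15*25*27 = -5/3*27 = -45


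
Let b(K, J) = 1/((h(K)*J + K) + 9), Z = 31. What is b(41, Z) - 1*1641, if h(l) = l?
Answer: -2167760/1321 ≈ -1641.0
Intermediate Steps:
b(K, J) = 1/(9 + K + J*K) (b(K, J) = 1/((K*J + K) + 9) = 1/((J*K + K) + 9) = 1/((K + J*K) + 9) = 1/(9 + K + J*K))
b(41, Z) - 1*1641 = 1/(9 + 41 + 31*41) - 1*1641 = 1/(9 + 41 + 1271) - 1641 = 1/1321 - 1641 = -2167760/1321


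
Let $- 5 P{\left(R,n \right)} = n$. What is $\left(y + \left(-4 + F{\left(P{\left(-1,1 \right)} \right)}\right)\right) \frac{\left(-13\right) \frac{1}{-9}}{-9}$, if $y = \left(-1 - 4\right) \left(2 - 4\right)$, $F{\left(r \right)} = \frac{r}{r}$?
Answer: $- \frac{91}{81} \approx -1.1235$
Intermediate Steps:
$P{\left(R,n \right)} = - \frac{n}{5}$
$F{\left(r \right)} = 1$
$y = 10$ ($y = \left(-5\right) \left(-2\right) = 10$)
$\left(y + \left(-4 + F{\left(P{\left(-1,1 \right)} \right)}\right)\right) \frac{\left(-13\right) \frac{1}{-9}}{-9} = \left(10 + \left(-4 + 1\right)\right) \frac{\left(-13\right) \frac{1}{-9}}{-9} = \left(10 - 3\right) \left(-13\right) \left(- \frac{1}{9}\right) \left(- \frac{1}{9}\right) = 7 \cdot \frac{13}{9} \left(- \frac{1}{9}\right) = 7 \left(- \frac{13}{81}\right) = - \frac{91}{81}$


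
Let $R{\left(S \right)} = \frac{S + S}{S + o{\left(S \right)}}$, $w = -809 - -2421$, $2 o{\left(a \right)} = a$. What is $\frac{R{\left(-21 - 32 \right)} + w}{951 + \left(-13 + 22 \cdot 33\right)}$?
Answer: $\frac{605}{624} \approx 0.96955$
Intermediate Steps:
$o{\left(a \right)} = \frac{a}{2}$
$w = 1612$ ($w = -809 + 2421 = 1612$)
$R{\left(S \right)} = \frac{4}{3}$ ($R{\left(S \right)} = \frac{S + S}{S + \frac{S}{2}} = \frac{2 S}{\frac{3}{2} S} = 2 S \frac{2}{3 S} = \frac{4}{3}$)
$\frac{R{\left(-21 - 32 \right)} + w}{951 + \left(-13 + 22 \cdot 33\right)} = \frac{\frac{4}{3} + 1612}{951 + \left(-13 + 22 \cdot 33\right)} = \frac{4840}{3 \left(951 + \left(-13 + 726\right)\right)} = \frac{4840}{3 \left(951 + 713\right)} = \frac{4840}{3 \cdot 1664} = \frac{4840}{3} \cdot \frac{1}{1664} = \frac{605}{624}$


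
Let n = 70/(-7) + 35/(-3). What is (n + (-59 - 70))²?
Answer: 204304/9 ≈ 22700.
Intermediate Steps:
n = -65/3 (n = 70*(-⅐) + 35*(-⅓) = -10 - 35/3 = -65/3 ≈ -21.667)
(n + (-59 - 70))² = (-65/3 + (-59 - 70))² = (-65/3 - 129)² = (-452/3)² = 204304/9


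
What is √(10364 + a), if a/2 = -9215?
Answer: I*√8066 ≈ 89.811*I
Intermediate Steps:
a = -18430 (a = 2*(-9215) = -18430)
√(10364 + a) = √(10364 - 18430) = √(-8066) = I*√8066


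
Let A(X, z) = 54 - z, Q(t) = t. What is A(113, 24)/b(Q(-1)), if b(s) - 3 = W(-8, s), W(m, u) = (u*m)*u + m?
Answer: -30/13 ≈ -2.3077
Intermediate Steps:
W(m, u) = m + m*u**2 (W(m, u) = (m*u)*u + m = m*u**2 + m = m + m*u**2)
b(s) = -5 - 8*s**2 (b(s) = 3 - 8*(1 + s**2) = 3 + (-8 - 8*s**2) = -5 - 8*s**2)
A(113, 24)/b(Q(-1)) = (54 - 1*24)/(-5 - 8*(-1)**2) = (54 - 24)/(-5 - 8*1) = 30/(-5 - 8) = 30/(-13) = 30*(-1/13) = -30/13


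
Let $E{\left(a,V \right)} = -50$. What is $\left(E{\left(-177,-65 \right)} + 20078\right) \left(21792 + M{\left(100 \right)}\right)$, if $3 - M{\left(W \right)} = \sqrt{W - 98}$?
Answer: $436510260 - 20028 \sqrt{2} \approx 4.3648 \cdot 10^{8}$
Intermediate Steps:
$M{\left(W \right)} = 3 - \sqrt{-98 + W}$ ($M{\left(W \right)} = 3 - \sqrt{W - 98} = 3 - \sqrt{-98 + W}$)
$\left(E{\left(-177,-65 \right)} + 20078\right) \left(21792 + M{\left(100 \right)}\right) = \left(-50 + 20078\right) \left(21792 + \left(3 - \sqrt{-98 + 100}\right)\right) = 20028 \left(21792 + \left(3 - \sqrt{2}\right)\right) = 20028 \left(21795 - \sqrt{2}\right) = 436510260 - 20028 \sqrt{2}$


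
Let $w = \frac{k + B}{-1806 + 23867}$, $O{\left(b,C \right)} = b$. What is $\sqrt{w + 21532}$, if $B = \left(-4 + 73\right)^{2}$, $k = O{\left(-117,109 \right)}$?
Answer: $\frac{4 \sqrt{654966403741}}{22061} \approx 146.74$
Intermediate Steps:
$k = -117$
$B = 4761$ ($B = 69^{2} = 4761$)
$w = \frac{4644}{22061}$ ($w = \frac{-117 + 4761}{-1806 + 23867} = \frac{4644}{22061} \approx 0.21051$)
$\sqrt{w + 21532} = \sqrt{\frac{4644}{22061} + 21532} = \sqrt{\frac{475022096}{22061}} = \frac{4 \sqrt{654966403741}}{22061}$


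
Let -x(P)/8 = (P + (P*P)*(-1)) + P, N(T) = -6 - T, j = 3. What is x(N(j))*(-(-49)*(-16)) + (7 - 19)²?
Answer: -620784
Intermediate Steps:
x(P) = -16*P + 8*P² (x(P) = -8*((P + (P*P)*(-1)) + P) = -8*((P + P²*(-1)) + P) = -8*((P - P²) + P) = -8*(-P² + 2*P) = -16*P + 8*P²)
x(N(j))*(-(-49)*(-16)) + (7 - 19)² = (8*(-6 - 1*3)*(-2 + (-6 - 1*3)))*(-(-49)*(-16)) + (7 - 19)² = (8*(-6 - 3)*(-2 + (-6 - 3)))*(-49*16) + (-12)² = (8*(-9)*(-2 - 9))*(-784) + 144 = (8*(-9)*(-11))*(-784) + 144 = 792*(-784) + 144 = -620928 + 144 = -620784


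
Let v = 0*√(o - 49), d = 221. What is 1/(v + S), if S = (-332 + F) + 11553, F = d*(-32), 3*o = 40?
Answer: 1/4149 ≈ 0.00024102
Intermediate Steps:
o = 40/3 (o = (⅓)*40 = 40/3 ≈ 13.333)
F = -7072 (F = 221*(-32) = -7072)
v = 0 (v = 0*√(40/3 - 49) = 0*√(-107/3) = 0*(I*√321/3) = 0)
S = 4149 (S = (-332 - 7072) + 11553 = -7404 + 11553 = 4149)
1/(v + S) = 1/(0 + 4149) = 1/4149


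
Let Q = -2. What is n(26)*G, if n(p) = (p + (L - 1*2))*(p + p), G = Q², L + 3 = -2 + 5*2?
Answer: 6032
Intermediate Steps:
L = 5 (L = -3 + (-2 + 5*2) = -3 + (-2 + 10) = -3 + 8 = 5)
G = 4 (G = (-2)² = 4)
n(p) = 2*p*(3 + p) (n(p) = (p + (5 - 1*2))*(p + p) = (p + (5 - 2))*(2*p) = (p + 3)*(2*p) = (3 + p)*(2*p) = 2*p*(3 + p))
n(26)*G = (2*26*(3 + 26))*4 = (2*26*29)*4 = 1508*4 = 6032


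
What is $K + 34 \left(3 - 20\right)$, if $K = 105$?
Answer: $-473$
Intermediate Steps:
$K + 34 \left(3 - 20\right) = 105 + 34 \left(3 - 20\right) = 105 + 34 \left(-17\right) = 105 - 578 = -473$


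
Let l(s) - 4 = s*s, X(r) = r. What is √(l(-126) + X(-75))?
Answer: √15805 ≈ 125.72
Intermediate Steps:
l(s) = 4 + s² (l(s) = 4 + s*s = 4 + s²)
√(l(-126) + X(-75)) = √((4 + (-126)²) - 75) = √((4 + 15876) - 75) = √(15880 - 75) = √15805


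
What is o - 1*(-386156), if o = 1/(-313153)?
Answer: 120925909867/313153 ≈ 3.8616e+5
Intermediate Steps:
o = -1/313153 ≈ -3.1933e-6
o - 1*(-386156) = -1/313153 - 1*(-386156) = -1/313153 + 386156 = 120925909867/313153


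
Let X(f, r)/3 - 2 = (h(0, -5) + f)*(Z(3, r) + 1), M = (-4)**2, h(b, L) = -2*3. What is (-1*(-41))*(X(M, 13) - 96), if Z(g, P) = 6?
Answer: 4920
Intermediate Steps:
h(b, L) = -6
M = 16
X(f, r) = -120 + 21*f (X(f, r) = 6 + 3*((-6 + f)*(6 + 1)) = 6 + 3*((-6 + f)*7) = 6 + 3*(-42 + 7*f) = 6 + (-126 + 21*f) = -120 + 21*f)
(-1*(-41))*(X(M, 13) - 96) = (-1*(-41))*((-120 + 21*16) - 96) = 41*((-120 + 336) - 96) = 41*(216 - 96) = 41*120 = 4920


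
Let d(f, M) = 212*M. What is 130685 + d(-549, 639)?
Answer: 266153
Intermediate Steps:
130685 + d(-549, 639) = 130685 + 212*639 = 130685 + 135468 = 266153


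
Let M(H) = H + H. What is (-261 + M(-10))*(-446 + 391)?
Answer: 15455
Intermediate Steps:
M(H) = 2*H
(-261 + M(-10))*(-446 + 391) = (-261 + 2*(-10))*(-446 + 391) = (-261 - 20)*(-55) = -281*(-55) = 15455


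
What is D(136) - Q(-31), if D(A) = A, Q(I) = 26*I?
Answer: 942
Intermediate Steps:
D(136) - Q(-31) = 136 - 26*(-31) = 136 - 1*(-806) = 136 + 806 = 942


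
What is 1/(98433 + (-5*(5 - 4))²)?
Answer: 1/98458 ≈ 1.0157e-5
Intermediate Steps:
1/(98433 + (-5*(5 - 4))²) = 1/(98433 + (-5*1)²) = 1/(98433 + (-5)²) = 1/(98433 + 25) = 1/98458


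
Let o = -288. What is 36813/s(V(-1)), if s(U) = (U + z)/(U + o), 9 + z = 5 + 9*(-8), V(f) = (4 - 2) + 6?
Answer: 2576910/17 ≈ 1.5158e+5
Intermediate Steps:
V(f) = 8 (V(f) = 2 + 6 = 8)
z = -76 (z = -9 + (5 + 9*(-8)) = -9 + (5 - 72) = -9 - 67 = -76)
s(U) = (-76 + U)/(-288 + U) (s(U) = (U - 76)/(U - 288) = (-76 + U)/(-288 + U))
36813/s(V(-1)) = 36813/(((-76 + 8)/(-288 + 8))) = 36813/((-68/(-280))) = 36813/((-1/280*(-68))) = 36813/(17/70) = 36813*(70/17) = 2576910/17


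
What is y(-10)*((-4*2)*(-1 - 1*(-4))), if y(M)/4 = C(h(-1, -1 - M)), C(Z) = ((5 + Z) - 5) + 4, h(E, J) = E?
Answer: -288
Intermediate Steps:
C(Z) = 4 + Z (C(Z) = Z + 4 = 4 + Z)
y(M) = 12 (y(M) = 4*(4 - 1) = 4*3 = 12)
y(-10)*((-4*2)*(-1 - 1*(-4))) = 12*((-4*2)*(-1 - 1*(-4))) = 12*(-8*(-1 + 4)) = 12*(-8*3) = 12*(-24) = -288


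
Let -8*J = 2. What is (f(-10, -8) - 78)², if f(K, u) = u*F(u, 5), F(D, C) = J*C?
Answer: 4624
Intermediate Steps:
J = -¼ (J = -⅛*2 = -¼ ≈ -0.25000)
F(D, C) = -C/4
f(K, u) = -5*u/4 (f(K, u) = u*(-¼*5) = u*(-5/4) = -5*u/4)
(f(-10, -8) - 78)² = (-5/4*(-8) - 78)² = (10 - 78)² = (-68)² = 4624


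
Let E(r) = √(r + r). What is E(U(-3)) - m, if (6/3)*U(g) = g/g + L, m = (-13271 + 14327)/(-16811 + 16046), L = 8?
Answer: 1117/255 ≈ 4.3804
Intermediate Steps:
m = -352/255 (m = 1056/(-765) = 1056*(-1/765) = -352/255 ≈ -1.3804)
U(g) = 9/2 (U(g) = (g/g + 8)/2 = (1 + 8)/2 = (½)*9 = 9/2)
E(r) = √2*√r (E(r) = √(2*r) = √2*√r)
E(U(-3)) - m = √2*√(9/2) - 1*(-352/255) = √2*(3*√2/2) + 352/255 = 3 + 352/255 = 1117/255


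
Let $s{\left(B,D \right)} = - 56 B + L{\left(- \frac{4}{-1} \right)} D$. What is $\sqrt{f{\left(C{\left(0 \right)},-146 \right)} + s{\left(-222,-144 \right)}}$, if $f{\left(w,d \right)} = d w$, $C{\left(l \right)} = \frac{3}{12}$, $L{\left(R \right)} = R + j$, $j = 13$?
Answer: $\frac{\sqrt{39790}}{2} \approx 99.737$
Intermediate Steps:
$L{\left(R \right)} = 13 + R$ ($L{\left(R \right)} = R + 13 = 13 + R$)
$C{\left(l \right)} = \frac{1}{4}$ ($C{\left(l \right)} = 3 \cdot \frac{1}{12} = \frac{1}{4}$)
$s{\left(B,D \right)} = - 56 B + 17 D$ ($s{\left(B,D \right)} = - 56 B + \left(13 - \frac{4}{-1}\right) D = - 56 B + \left(13 - -4\right) D = - 56 B + \left(13 + 4\right) D = - 56 B + 17 D$)
$\sqrt{f{\left(C{\left(0 \right)},-146 \right)} + s{\left(-222,-144 \right)}} = \sqrt{\left(-146\right) \frac{1}{4} + \left(\left(-56\right) \left(-222\right) + 17 \left(-144\right)\right)} = \sqrt{- \frac{73}{2} + \left(12432 - 2448\right)} = \sqrt{- \frac{73}{2} + 9984} = \sqrt{\frac{19895}{2}} = \frac{\sqrt{39790}}{2}$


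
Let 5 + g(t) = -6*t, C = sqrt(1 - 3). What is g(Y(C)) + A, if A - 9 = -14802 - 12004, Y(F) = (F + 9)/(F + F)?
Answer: -26805 + 27*I*sqrt(2)/2 ≈ -26805.0 + 19.092*I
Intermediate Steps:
C = I*sqrt(2) (C = sqrt(-2) = I*sqrt(2) ≈ 1.4142*I)
Y(F) = (9 + F)/(2*F) (Y(F) = (9 + F)/((2*F)) = (9 + F)*(1/(2*F)) = (9 + F)/(2*F))
g(t) = -5 - 6*t
A = -26797 (A = 9 + (-14802 - 12004) = 9 - 26806 = -26797)
g(Y(C)) + A = (-5 - 3*(9 + I*sqrt(2))/(I*sqrt(2))) - 26797 = (-5 - 3*(-I*sqrt(2)/2)*(9 + I*sqrt(2))) - 26797 = (-5 - (-3)*I*sqrt(2)*(9 + I*sqrt(2))/2) - 26797 = (-5 + 3*I*sqrt(2)*(9 + I*sqrt(2))/2) - 26797 = -26802 + 3*I*sqrt(2)*(9 + I*sqrt(2))/2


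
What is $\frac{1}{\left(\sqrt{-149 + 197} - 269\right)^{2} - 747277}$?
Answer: $- \frac{56239}{37952743676} + \frac{269 \sqrt{3}}{56929115514} \approx -1.4736 \cdot 10^{-6}$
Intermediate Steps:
$\frac{1}{\left(\sqrt{-149 + 197} - 269\right)^{2} - 747277} = \frac{1}{\left(\sqrt{48} - 269\right)^{2} - 747277} = \frac{1}{\left(4 \sqrt{3} - 269\right)^{2} - 747277} = \frac{1}{\left(-269 + 4 \sqrt{3}\right)^{2} - 747277} = \frac{1}{-747277 + \left(-269 + 4 \sqrt{3}\right)^{2}}$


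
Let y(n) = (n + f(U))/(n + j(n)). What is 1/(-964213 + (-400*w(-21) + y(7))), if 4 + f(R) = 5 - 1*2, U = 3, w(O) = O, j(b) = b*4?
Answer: -35/33453449 ≈ -1.0462e-6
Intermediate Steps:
j(b) = 4*b
f(R) = -1 (f(R) = -4 + (5 - 1*2) = -4 + (5 - 2) = -4 + 3 = -1)
y(n) = (-1 + n)/(5*n) (y(n) = (n - 1)/(n + 4*n) = (-1 + n)/((5*n)) = (-1 + n)*(1/(5*n)) = (-1 + n)/(5*n))
1/(-964213 + (-400*w(-21) + y(7))) = 1/(-964213 + (-400*(-21) + (⅕)*(-1 + 7)/7)) = 1/(-964213 + (8400 + (⅕)*(⅐)*6)) = 1/(-964213 + (8400 + 6/35)) = 1/(-964213 + 294006/35) = 1/(-33453449/35) = -35/33453449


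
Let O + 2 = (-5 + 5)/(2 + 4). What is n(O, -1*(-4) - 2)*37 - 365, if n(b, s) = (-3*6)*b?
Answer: 967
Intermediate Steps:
O = -2 (O = -2 + (-5 + 5)/(2 + 4) = -2 + 0/6 = -2 + 0*(1/6) = -2 + 0 = -2)
n(b, s) = -18*b
n(O, -1*(-4) - 2)*37 - 365 = -18*(-2)*37 - 365 = 36*37 - 365 = 1332 - 365 = 967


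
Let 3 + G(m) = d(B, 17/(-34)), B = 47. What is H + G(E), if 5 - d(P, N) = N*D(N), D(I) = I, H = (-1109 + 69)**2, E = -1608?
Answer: 4326407/4 ≈ 1.0816e+6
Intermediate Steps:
H = 1081600 (H = (-1040)**2 = 1081600)
d(P, N) = 5 - N**2 (d(P, N) = 5 - N*N = 5 - N**2)
G(m) = 7/4 (G(m) = -3 + (5 - (17/(-34))**2) = -3 + (5 - (17*(-1/34))**2) = -3 + (5 - (-1/2)**2) = -3 + (5 - 1*1/4) = -3 + (5 - 1/4) = -3 + 19/4 = 7/4)
H + G(E) = 1081600 + 7/4 = 4326407/4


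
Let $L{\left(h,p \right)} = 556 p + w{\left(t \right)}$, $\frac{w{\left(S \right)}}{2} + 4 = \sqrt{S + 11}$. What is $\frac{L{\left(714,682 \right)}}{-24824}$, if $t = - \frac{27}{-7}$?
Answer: $- \frac{47398}{3103} - \frac{\sqrt{182}}{43442} \approx -15.275$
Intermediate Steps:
$t = \frac{27}{7}$ ($t = \left(-27\right) \left(- \frac{1}{7}\right) = \frac{27}{7} \approx 3.8571$)
$w{\left(S \right)} = -8 + 2 \sqrt{11 + S}$ ($w{\left(S \right)} = -8 + 2 \sqrt{S + 11} = -8 + 2 \sqrt{11 + S}$)
$L{\left(h,p \right)} = -8 + 556 p + \frac{4 \sqrt{182}}{7}$ ($L{\left(h,p \right)} = 556 p - \left(8 - 2 \sqrt{11 + \frac{27}{7}}\right) = 556 p - \left(8 - 2 \sqrt{\frac{104}{7}}\right) = 556 p - \left(8 - 2 \frac{2 \sqrt{182}}{7}\right) = 556 p - \left(8 - \frac{4 \sqrt{182}}{7}\right) = -8 + 556 p + \frac{4 \sqrt{182}}{7}$)
$\frac{L{\left(714,682 \right)}}{-24824} = \frac{-8 + 556 \cdot 682 + \frac{4 \sqrt{182}}{7}}{-24824} = \left(-8 + 379192 + \frac{4 \sqrt{182}}{7}\right) \left(- \frac{1}{24824}\right) = \left(379184 + \frac{4 \sqrt{182}}{7}\right) \left(- \frac{1}{24824}\right) = - \frac{47398}{3103} - \frac{\sqrt{182}}{43442}$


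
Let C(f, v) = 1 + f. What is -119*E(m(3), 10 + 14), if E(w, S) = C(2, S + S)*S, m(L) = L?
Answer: -8568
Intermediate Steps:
E(w, S) = 3*S (E(w, S) = (1 + 2)*S = 3*S)
-119*E(m(3), 10 + 14) = -357*(10 + 14) = -357*24 = -119*72 = -8568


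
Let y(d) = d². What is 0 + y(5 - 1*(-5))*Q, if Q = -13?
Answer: -1300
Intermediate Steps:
0 + y(5 - 1*(-5))*Q = 0 + (5 - 1*(-5))²*(-13) = 0 + (5 + 5)²*(-13) = 0 + 10²*(-13) = 0 + 100*(-13) = 0 - 1300 = -1300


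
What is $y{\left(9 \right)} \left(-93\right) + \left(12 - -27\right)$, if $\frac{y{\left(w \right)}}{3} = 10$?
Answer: $-2751$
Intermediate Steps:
$y{\left(w \right)} = 30$ ($y{\left(w \right)} = 3 \cdot 10 = 30$)
$y{\left(9 \right)} \left(-93\right) + \left(12 - -27\right) = 30 \left(-93\right) + \left(12 - -27\right) = -2790 + \left(12 + 27\right) = -2790 + 39 = -2751$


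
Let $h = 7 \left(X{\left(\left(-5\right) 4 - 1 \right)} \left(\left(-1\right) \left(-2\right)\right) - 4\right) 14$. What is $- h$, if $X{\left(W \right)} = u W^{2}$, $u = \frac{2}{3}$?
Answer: $-57232$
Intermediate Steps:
$u = \frac{2}{3}$ ($u = 2 \cdot \frac{1}{3} = \frac{2}{3} \approx 0.66667$)
$X{\left(W \right)} = \frac{2 W^{2}}{3}$
$h = 57232$ ($h = 7 \left(\frac{2 \left(\left(-5\right) 4 - 1\right)^{2}}{3} \left(\left(-1\right) \left(-2\right)\right) - 4\right) 14 = 7 \left(\frac{2 \left(-20 - 1\right)^{2}}{3} \cdot 2 - 4\right) 14 = 7 \left(\frac{2 \left(-21\right)^{2}}{3} \cdot 2 - 4\right) 14 = 7 \left(\frac{2}{3} \cdot 441 \cdot 2 - 4\right) 14 = 7 \left(294 \cdot 2 - 4\right) 14 = 7 \left(588 - 4\right) 14 = 7 \cdot 584 \cdot 14 = 4088 \cdot 14 = 57232$)
$- h = \left(-1\right) 57232 = -57232$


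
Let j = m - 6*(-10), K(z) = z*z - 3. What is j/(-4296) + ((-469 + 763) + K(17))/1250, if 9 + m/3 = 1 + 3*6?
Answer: 39653/89500 ≈ 0.44305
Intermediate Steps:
m = 30 (m = -27 + 3*(1 + 3*6) = -27 + 3*(1 + 18) = -27 + 3*19 = -27 + 57 = 30)
K(z) = -3 + z² (K(z) = z² - 3 = -3 + z²)
j = 90 (j = 30 - 6*(-10) = 30 + 60 = 90)
j/(-4296) + ((-469 + 763) + K(17))/1250 = 90/(-4296) + ((-469 + 763) + (-3 + 17²))/1250 = 90*(-1/4296) + (294 + (-3 + 289))*(1/1250) = -15/716 + (294 + 286)*(1/1250) = -15/716 + 580*(1/1250) = -15/716 + 58/125 = 39653/89500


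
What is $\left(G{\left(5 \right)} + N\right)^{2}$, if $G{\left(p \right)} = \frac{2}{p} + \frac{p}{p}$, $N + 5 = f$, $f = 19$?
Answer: $\frac{5929}{25} \approx 237.16$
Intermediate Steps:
$N = 14$ ($N = -5 + 19 = 14$)
$G{\left(p \right)} = 1 + \frac{2}{p}$ ($G{\left(p \right)} = \frac{2}{p} + 1 = 1 + \frac{2}{p}$)
$\left(G{\left(5 \right)} + N\right)^{2} = \left(\frac{2 + 5}{5} + 14\right)^{2} = \left(\frac{1}{5} \cdot 7 + 14\right)^{2} = \left(\frac{7}{5} + 14\right)^{2} = \left(\frac{77}{5}\right)^{2} = \frac{5929}{25}$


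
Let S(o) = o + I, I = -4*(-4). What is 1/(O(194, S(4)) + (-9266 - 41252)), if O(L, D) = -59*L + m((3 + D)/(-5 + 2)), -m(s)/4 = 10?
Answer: -1/62004 ≈ -1.6128e-5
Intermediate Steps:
I = 16
m(s) = -40 (m(s) = -4*10 = -40)
S(o) = 16 + o (S(o) = o + 16 = 16 + o)
O(L, D) = -40 - 59*L (O(L, D) = -59*L - 40 = -40 - 59*L)
1/(O(194, S(4)) + (-9266 - 41252)) = 1/((-40 - 59*194) + (-9266 - 41252)) = 1/((-40 - 11446) - 50518) = 1/(-11486 - 50518) = 1/(-62004) = -1/62004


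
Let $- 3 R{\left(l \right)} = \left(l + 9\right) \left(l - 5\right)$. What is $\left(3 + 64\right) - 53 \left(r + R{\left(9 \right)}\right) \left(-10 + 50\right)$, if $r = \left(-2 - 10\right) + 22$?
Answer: $29747$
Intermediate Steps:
$R{\left(l \right)} = - \frac{\left(-5 + l\right) \left(9 + l\right)}{3}$ ($R{\left(l \right)} = - \frac{\left(l + 9\right) \left(l - 5\right)}{3} = - \frac{\left(9 + l\right) \left(-5 + l\right)}{3} = - \frac{\left(-5 + l\right) \left(9 + l\right)}{3}$)
$r = 10$ ($r = -12 + 22 = 10$)
$\left(3 + 64\right) - 53 \left(r + R{\left(9 \right)}\right) \left(-10 + 50\right) = \left(3 + 64\right) - 53 \left(10 - \left(-3 + 27\right)\right) \left(-10 + 50\right) = 67 - 53 \left(10 - 24\right) 40 = 67 - 53 \left(\left(-14\right) 40\right) = 67 - -29680 = 67 + 29680 = 29747$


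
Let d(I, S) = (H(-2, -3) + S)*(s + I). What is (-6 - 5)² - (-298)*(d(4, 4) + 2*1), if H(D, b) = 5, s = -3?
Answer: 3399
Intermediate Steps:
d(I, S) = (-3 + I)*(5 + S) (d(I, S) = (5 + S)*(-3 + I) = (-3 + I)*(5 + S))
(-6 - 5)² - (-298)*(d(4, 4) + 2*1) = (-6 - 5)² - (-298)*((-15 - 3*4 + 5*4 + 4*4) + 2*1) = (-11)² - (-298)*((-15 - 12 + 20 + 16) + 2) = 121 - (-298)*(9 + 2) = 121 - (-298)*11 = 121 - 149*(-22) = 121 + 3278 = 3399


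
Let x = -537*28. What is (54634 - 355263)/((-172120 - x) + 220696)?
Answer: -300629/63612 ≈ -4.7260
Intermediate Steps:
x = -15036
(54634 - 355263)/((-172120 - x) + 220696) = (54634 - 355263)/((-172120 - 1*(-15036)) + 220696) = -300629/((-172120 + 15036) + 220696) = -300629/(-157084 + 220696) = -300629/63612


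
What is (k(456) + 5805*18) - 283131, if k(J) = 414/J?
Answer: -13576647/76 ≈ -1.7864e+5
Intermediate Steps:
(k(456) + 5805*18) - 283131 = (414/456 + 5805*18) - 283131 = (414*(1/456) + 104490) - 283131 = (69/76 + 104490) - 283131 = 7941309/76 - 283131 = -13576647/76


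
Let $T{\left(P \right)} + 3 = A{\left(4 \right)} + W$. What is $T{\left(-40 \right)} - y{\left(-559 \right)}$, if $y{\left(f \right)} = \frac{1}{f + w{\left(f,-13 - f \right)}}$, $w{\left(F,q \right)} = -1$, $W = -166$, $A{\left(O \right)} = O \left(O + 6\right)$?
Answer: $- \frac{72239}{560} \approx -129.0$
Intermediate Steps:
$A{\left(O \right)} = O \left(6 + O\right)$
$T{\left(P \right)} = -129$ ($T{\left(P \right)} = -3 - \left(166 - 4 \left(6 + 4\right)\right) = -3 + \left(4 \cdot 10 - 166\right) = -3 + \left(40 - 166\right) = -3 - 126 = -129$)
$y{\left(f \right)} = \frac{1}{-1 + f}$ ($y{\left(f \right)} = \frac{1}{f - 1} = \frac{1}{-1 + f}$)
$T{\left(-40 \right)} - y{\left(-559 \right)} = -129 - \frac{1}{-1 - 559} = -129 - \frac{1}{-560} = -129 - - \frac{1}{560} = -129 + \frac{1}{560} = - \frac{72239}{560}$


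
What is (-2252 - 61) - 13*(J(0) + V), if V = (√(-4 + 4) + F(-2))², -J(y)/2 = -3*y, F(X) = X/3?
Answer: -20869/9 ≈ -2318.8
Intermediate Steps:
F(X) = X/3 (F(X) = X*(⅓) = X/3)
J(y) = 6*y (J(y) = -(-6)*y = 6*y)
V = 4/9 (V = (√(-4 + 4) + (⅓)*(-2))² = (√0 - ⅔)² = (0 - ⅔)² = (-⅔)² = 4/9 ≈ 0.44444)
(-2252 - 61) - 13*(J(0) + V) = (-2252 - 61) - 13*(6*0 + 4/9) = -2313 - 13*(0 + 4/9) = -2313 - 13*4/9 = -2313 - 52/9 = -20869/9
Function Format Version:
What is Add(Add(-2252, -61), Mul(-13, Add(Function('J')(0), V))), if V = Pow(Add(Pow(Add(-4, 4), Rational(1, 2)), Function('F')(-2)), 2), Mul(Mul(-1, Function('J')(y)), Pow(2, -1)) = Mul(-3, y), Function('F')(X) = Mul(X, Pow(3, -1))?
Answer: Rational(-20869, 9) ≈ -2318.8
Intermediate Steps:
Function('F')(X) = Mul(Rational(1, 3), X) (Function('F')(X) = Mul(X, Rational(1, 3)) = Mul(Rational(1, 3), X))
Function('J')(y) = Mul(6, y) (Function('J')(y) = Mul(-2, Mul(-3, y)) = Mul(6, y))
V = Rational(4, 9) (V = Pow(Add(Pow(Add(-4, 4), Rational(1, 2)), Mul(Rational(1, 3), -2)), 2) = Pow(Add(Pow(0, Rational(1, 2)), Rational(-2, 3)), 2) = Pow(Add(0, Rational(-2, 3)), 2) = Pow(Rational(-2, 3), 2) = Rational(4, 9) ≈ 0.44444)
Add(Add(-2252, -61), Mul(-13, Add(Function('J')(0), V))) = Add(Add(-2252, -61), Mul(-13, Add(Mul(6, 0), Rational(4, 9)))) = Add(-2313, Mul(-13, Add(0, Rational(4, 9)))) = Add(-2313, Mul(-13, Rational(4, 9))) = Add(-2313, Rational(-52, 9)) = Rational(-20869, 9)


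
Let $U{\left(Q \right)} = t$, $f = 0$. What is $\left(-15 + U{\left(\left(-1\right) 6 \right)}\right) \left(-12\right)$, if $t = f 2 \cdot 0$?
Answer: $180$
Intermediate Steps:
$t = 0$ ($t = 0 \cdot 2 \cdot 0 = 0 \cdot 0 = 0$)
$U{\left(Q \right)} = 0$
$\left(-15 + U{\left(\left(-1\right) 6 \right)}\right) \left(-12\right) = \left(-15 + 0\right) \left(-12\right) = \left(-15\right) \left(-12\right) = 180$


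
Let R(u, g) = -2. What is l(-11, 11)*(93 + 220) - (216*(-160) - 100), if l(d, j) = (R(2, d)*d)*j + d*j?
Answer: 72533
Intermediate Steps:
l(d, j) = -d*j (l(d, j) = (-2*d)*j + d*j = -2*d*j + d*j = -d*j)
l(-11, 11)*(93 + 220) - (216*(-160) - 100) = (-1*(-11)*11)*(93 + 220) - (216*(-160) - 100) = 121*313 - (-34560 - 100) = 37873 - 1*(-34660) = 37873 + 34660 = 72533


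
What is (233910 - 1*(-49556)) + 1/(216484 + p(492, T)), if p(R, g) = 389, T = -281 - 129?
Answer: 61476121819/216873 ≈ 2.8347e+5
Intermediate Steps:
T = -410
(233910 - 1*(-49556)) + 1/(216484 + p(492, T)) = (233910 - 1*(-49556)) + 1/(216484 + 389) = (233910 + 49556) + 1/216873 = 283466 + 1/216873 = 61476121819/216873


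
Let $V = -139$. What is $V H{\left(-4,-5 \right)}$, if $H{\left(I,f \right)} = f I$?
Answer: $-2780$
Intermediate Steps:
$H{\left(I,f \right)} = I f$
$V H{\left(-4,-5 \right)} = - 139 \left(\left(-4\right) \left(-5\right)\right) = \left(-139\right) 20 = -2780$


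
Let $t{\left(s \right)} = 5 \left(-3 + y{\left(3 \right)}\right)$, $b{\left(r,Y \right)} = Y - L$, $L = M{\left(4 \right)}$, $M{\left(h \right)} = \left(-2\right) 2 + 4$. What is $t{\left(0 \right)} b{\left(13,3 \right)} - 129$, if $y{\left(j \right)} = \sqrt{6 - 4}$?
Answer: $-174 + 15 \sqrt{2} \approx -152.79$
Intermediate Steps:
$M{\left(h \right)} = 0$ ($M{\left(h \right)} = -4 + 4 = 0$)
$L = 0$
$y{\left(j \right)} = \sqrt{2}$
$b{\left(r,Y \right)} = Y$ ($b{\left(r,Y \right)} = Y - 0 = Y + 0 = Y$)
$t{\left(s \right)} = -15 + 5 \sqrt{2}$ ($t{\left(s \right)} = 5 \left(-3 + \sqrt{2}\right) = -15 + 5 \sqrt{2}$)
$t{\left(0 \right)} b{\left(13,3 \right)} - 129 = \left(-15 + 5 \sqrt{2}\right) 3 - 129 = \left(-45 + 15 \sqrt{2}\right) - 129 = -174 + 15 \sqrt{2}$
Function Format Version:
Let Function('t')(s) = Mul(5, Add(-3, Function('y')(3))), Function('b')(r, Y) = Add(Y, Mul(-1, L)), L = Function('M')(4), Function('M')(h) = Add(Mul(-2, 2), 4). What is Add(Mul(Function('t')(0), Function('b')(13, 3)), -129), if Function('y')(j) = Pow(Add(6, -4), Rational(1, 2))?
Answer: Add(-174, Mul(15, Pow(2, Rational(1, 2)))) ≈ -152.79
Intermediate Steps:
Function('M')(h) = 0 (Function('M')(h) = Add(-4, 4) = 0)
L = 0
Function('y')(j) = Pow(2, Rational(1, 2))
Function('b')(r, Y) = Y (Function('b')(r, Y) = Add(Y, Mul(-1, 0)) = Add(Y, 0) = Y)
Function('t')(s) = Add(-15, Mul(5, Pow(2, Rational(1, 2)))) (Function('t')(s) = Mul(5, Add(-3, Pow(2, Rational(1, 2)))) = Add(-15, Mul(5, Pow(2, Rational(1, 2)))))
Add(Mul(Function('t')(0), Function('b')(13, 3)), -129) = Add(Mul(Add(-15, Mul(5, Pow(2, Rational(1, 2)))), 3), -129) = Add(Add(-45, Mul(15, Pow(2, Rational(1, 2)))), -129) = Add(-174, Mul(15, Pow(2, Rational(1, 2))))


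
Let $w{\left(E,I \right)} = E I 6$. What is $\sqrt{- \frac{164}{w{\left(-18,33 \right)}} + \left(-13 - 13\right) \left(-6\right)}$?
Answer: $\frac{\sqrt{1529407}}{99} \approx 12.492$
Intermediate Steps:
$w{\left(E,I \right)} = 6 E I$
$\sqrt{- \frac{164}{w{\left(-18,33 \right)}} + \left(-13 - 13\right) \left(-6\right)} = \sqrt{- \frac{164}{6 \left(-18\right) 33} + \left(-13 - 13\right) \left(-6\right)} = \sqrt{- \frac{164}{-3564} - -156} = \sqrt{\left(-164\right) \left(- \frac{1}{3564}\right) + 156} = \sqrt{\frac{41}{891} + 156} = \sqrt{\frac{139037}{891}} = \frac{\sqrt{1529407}}{99}$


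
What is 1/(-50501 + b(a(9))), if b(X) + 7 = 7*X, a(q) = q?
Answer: -1/50445 ≈ -1.9824e-5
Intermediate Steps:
b(X) = -7 + 7*X
1/(-50501 + b(a(9))) = 1/(-50501 + (-7 + 7*9)) = 1/(-50501 + (-7 + 63)) = 1/(-50501 + 56) = 1/(-50445) = -1/50445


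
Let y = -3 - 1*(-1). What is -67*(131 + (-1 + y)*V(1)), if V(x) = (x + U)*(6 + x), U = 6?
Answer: 1072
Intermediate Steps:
y = -2 (y = -3 + 1 = -2)
V(x) = (6 + x)² (V(x) = (x + 6)*(6 + x) = (6 + x)*(6 + x) = (6 + x)²)
-67*(131 + (-1 + y)*V(1)) = -67*(131 + (-1 - 2)*(36 + 1² + 12*1)) = -67*(131 - 3*(36 + 1 + 12)) = -67*(131 - 3*49) = -67*(131 - 147) = -67*(-16) = 1072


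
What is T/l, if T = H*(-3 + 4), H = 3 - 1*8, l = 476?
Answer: -5/476 ≈ -0.010504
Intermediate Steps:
H = -5 (H = 3 - 8 = -5)
T = -5 (T = -5*(-3 + 4) = -5*1 = -5)
T/l = -5/476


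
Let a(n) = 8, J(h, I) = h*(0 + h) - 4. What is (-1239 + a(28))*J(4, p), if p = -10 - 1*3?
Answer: -14772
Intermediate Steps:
p = -13 (p = -10 - 3 = -13)
J(h, I) = -4 + h² (J(h, I) = h*h - 4 = h² - 4 = -4 + h²)
(-1239 + a(28))*J(4, p) = (-1239 + 8)*(-4 + 4²) = -1231*(-4 + 16) = -1231*12 = -14772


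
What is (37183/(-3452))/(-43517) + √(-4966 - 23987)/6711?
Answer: 37183/150220684 + I*√3217/2237 ≈ 0.00024752 + 0.025355*I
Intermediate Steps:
(37183/(-3452))/(-43517) + √(-4966 - 23987)/6711 = (37183*(-1/3452))*(-1/43517) + √(-28953)*(1/6711) = -37183/3452*(-1/43517) + (3*I*√3217)*(1/6711) = 37183/150220684 + I*√3217/2237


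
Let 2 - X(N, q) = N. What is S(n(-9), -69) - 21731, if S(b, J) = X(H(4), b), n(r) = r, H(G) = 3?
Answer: -21732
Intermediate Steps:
X(N, q) = 2 - N
S(b, J) = -1 (S(b, J) = 2 - 1*3 = 2 - 3 = -1)
S(n(-9), -69) - 21731 = -1 - 21731 = -21732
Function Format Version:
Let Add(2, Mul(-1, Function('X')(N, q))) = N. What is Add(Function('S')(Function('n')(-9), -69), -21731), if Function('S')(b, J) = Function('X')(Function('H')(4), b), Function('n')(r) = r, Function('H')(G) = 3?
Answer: -21732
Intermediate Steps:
Function('X')(N, q) = Add(2, Mul(-1, N))
Function('S')(b, J) = -1 (Function('S')(b, J) = Add(2, Mul(-1, 3)) = Add(2, -3) = -1)
Add(Function('S')(Function('n')(-9), -69), -21731) = Add(-1, -21731) = -21732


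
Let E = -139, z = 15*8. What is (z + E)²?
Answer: 361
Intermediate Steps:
z = 120
(z + E)² = (120 - 139)² = (-19)² = 361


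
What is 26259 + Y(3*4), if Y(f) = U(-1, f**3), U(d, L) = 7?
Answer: 26266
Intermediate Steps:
Y(f) = 7
26259 + Y(3*4) = 26259 + 7 = 26266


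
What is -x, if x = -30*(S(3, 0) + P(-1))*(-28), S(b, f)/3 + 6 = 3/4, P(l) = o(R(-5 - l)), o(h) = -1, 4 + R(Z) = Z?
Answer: 14070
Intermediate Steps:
R(Z) = -4 + Z
P(l) = -1
S(b, f) = -63/4 (S(b, f) = -18 + 3*(3/4) = -18 + 9/4 = -63/4)
x = -14070 (x = -30*(-63/4 - 1)*(-28) = -30*(-67/4)*(-28) = (1005/2)*(-28) = -14070)
-x = -1*(-14070) = 14070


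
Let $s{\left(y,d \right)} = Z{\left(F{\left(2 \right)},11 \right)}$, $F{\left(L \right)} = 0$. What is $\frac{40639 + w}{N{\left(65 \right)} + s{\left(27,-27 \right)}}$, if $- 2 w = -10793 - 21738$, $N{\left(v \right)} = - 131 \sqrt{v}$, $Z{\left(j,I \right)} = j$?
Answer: $- \frac{113809 \sqrt{65}}{17030} \approx -53.879$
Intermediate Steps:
$w = \frac{32531}{2}$ ($w = - \frac{-10793 - 21738}{2} = \left(- \frac{1}{2}\right) \left(-32531\right) = \frac{32531}{2} \approx 16266.0$)
$s{\left(y,d \right)} = 0$
$\frac{40639 + w}{N{\left(65 \right)} + s{\left(27,-27 \right)}} = \frac{40639 + \frac{32531}{2}}{- 131 \sqrt{65} + 0} = \frac{113809}{2 \left(- 131 \sqrt{65}\right)} = \frac{113809 \left(- \frac{\sqrt{65}}{8515}\right)}{2} = - \frac{113809 \sqrt{65}}{17030}$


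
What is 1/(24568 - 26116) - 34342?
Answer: -53161417/1548 ≈ -34342.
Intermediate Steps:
1/(24568 - 26116) - 34342 = 1/(-1548) - 34342 = -1/1548 - 34342 = -53161417/1548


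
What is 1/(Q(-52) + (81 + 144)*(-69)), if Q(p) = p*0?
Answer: -1/15525 ≈ -6.4412e-5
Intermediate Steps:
Q(p) = 0
1/(Q(-52) + (81 + 144)*(-69)) = 1/(0 + (81 + 144)*(-69)) = 1/(0 + 225*(-69)) = 1/(0 - 15525) = 1/(-15525) = -1/15525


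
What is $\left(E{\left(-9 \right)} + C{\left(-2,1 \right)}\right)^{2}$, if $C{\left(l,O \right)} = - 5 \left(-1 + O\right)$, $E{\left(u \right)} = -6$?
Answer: $36$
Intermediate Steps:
$C{\left(l,O \right)} = 5 - 5 O$
$\left(E{\left(-9 \right)} + C{\left(-2,1 \right)}\right)^{2} = \left(-6 + \left(5 - 5\right)\right)^{2} = \left(-6 + 0\right)^{2} = \left(-6\right)^{2} = 36$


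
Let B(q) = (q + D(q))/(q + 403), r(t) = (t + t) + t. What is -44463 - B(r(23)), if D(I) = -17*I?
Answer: -2623179/59 ≈ -44461.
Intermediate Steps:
r(t) = 3*t (r(t) = 2*t + t = 3*t)
B(q) = -16*q/(403 + q) (B(q) = (q - 17*q)/(q + 403) = (-16*q)/(403 + q) = -16*q/(403 + q))
-44463 - B(r(23)) = -44463 - (-16)*3*23/(403 + 3*23) = -44463 - (-16)*69/(403 + 69) = -44463 - (-16)*69/472 = -44463 - 1*(-138/59) = -44463 + 138/59 = -2623179/59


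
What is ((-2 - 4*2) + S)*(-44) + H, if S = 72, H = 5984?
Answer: 3256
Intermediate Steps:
((-2 - 4*2) + S)*(-44) + H = ((-2 - 4*2) + 72)*(-44) + 5984 = ((-2 - 8) + 72)*(-44) + 5984 = (-10 + 72)*(-44) + 5984 = 62*(-44) + 5984 = -2728 + 5984 = 3256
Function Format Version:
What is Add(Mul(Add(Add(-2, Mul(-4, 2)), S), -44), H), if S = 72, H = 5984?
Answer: 3256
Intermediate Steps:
Add(Mul(Add(Add(-2, Mul(-4, 2)), S), -44), H) = Add(Mul(Add(Add(-2, Mul(-4, 2)), 72), -44), 5984) = Add(Mul(Add(Add(-2, -8), 72), -44), 5984) = Add(Mul(Add(-10, 72), -44), 5984) = Add(Mul(62, -44), 5984) = Add(-2728, 5984) = 3256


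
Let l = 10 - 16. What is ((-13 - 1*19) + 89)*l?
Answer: -342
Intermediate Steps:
l = -6
((-13 - 1*19) + 89)*l = ((-13 - 1*19) + 89)*(-6) = ((-13 - 19) + 89)*(-6) = (-32 + 89)*(-6) = 57*(-6) = -342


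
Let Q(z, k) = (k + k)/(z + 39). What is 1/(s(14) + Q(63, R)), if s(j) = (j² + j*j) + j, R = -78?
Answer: 17/6876 ≈ 0.0024724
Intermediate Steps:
Q(z, k) = 2*k/(39 + z) (Q(z, k) = (2*k)/(39 + z) = 2*k/(39 + z))
s(j) = j + 2*j² (s(j) = (j² + j²) + j = 2*j² + j = j + 2*j²)
1/(s(14) + Q(63, R)) = 1/(14*(1 + 2*14) + 2*(-78)/(39 + 63)) = 1/(14*(1 + 28) + 2*(-78)/102) = 1/(14*29 + 2*(-78)*(1/102)) = 1/(406 - 26/17) = 1/(6876/17) = 17/6876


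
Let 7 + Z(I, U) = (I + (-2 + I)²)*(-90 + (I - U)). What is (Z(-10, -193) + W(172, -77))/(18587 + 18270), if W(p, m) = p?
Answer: 12627/36857 ≈ 0.34259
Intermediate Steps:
Z(I, U) = -7 + (I + (-2 + I)²)*(-90 + I - U) (Z(I, U) = -7 + (I + (-2 + I)²)*(-90 + (I - U)) = -7 + (I + (-2 + I)²)*(-90 + I - U))
(Z(-10, -193) + W(172, -77))/(18587 + 18270) = ((-367 + (-10)³ - 93*(-10)² - 4*(-193) + 274*(-10) - 1*(-193)*(-10)² + 3*(-10)*(-193)) + 172)/(18587 + 18270) = ((-367 - 1000 - 93*100 + 772 - 2740 - 1*(-193)*100 + 5790) + 172)/36857 = ((-367 - 1000 - 9300 + 772 - 2740 + 19300 + 5790) + 172)*(1/36857) = (12455 + 172)*(1/36857) = 12627*(1/36857) = 12627/36857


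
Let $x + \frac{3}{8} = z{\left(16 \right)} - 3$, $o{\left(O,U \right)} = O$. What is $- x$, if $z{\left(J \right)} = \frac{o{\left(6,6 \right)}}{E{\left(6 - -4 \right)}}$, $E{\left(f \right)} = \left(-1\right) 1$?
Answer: $\frac{75}{8} \approx 9.375$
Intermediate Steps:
$E{\left(f \right)} = -1$
$z{\left(J \right)} = -6$ ($z{\left(J \right)} = \frac{6}{-1} = 6 \left(-1\right) = -6$)
$x = - \frac{75}{8}$ ($x = - \frac{3}{8} - 9 = - \frac{75}{8} \approx -9.375$)
$- x = \left(-1\right) \left(- \frac{75}{8}\right) = \frac{75}{8}$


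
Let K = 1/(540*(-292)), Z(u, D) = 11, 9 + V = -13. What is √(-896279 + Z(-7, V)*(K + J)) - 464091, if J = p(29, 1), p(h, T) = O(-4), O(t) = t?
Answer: -464091 + I*√154758770662845/13140 ≈ -4.6409e+5 + 946.74*I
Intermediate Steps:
p(h, T) = -4
V = -22 (V = -9 - 13 = -22)
J = -4
K = -1/157680 (K = (1/540)*(-1/292) = -1/157680 ≈ -6.3420e-6)
√(-896279 + Z(-7, V)*(K + J)) - 464091 = √(-896279 + 11*(-1/157680 - 4)) - 464091 = √(-896279 + 11*(-630721/157680)) - 464091 = √(-896279 - 6937931/157680) - 464091 = √(-141332210651/157680) - 464091 = I*√154758770662845/13140 - 464091 = -464091 + I*√154758770662845/13140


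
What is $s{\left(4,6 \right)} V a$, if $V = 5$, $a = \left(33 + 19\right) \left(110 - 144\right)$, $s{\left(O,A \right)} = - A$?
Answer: $53040$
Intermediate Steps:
$a = -1768$ ($a = 52 \left(-34\right) = -1768$)
$s{\left(4,6 \right)} V a = \left(-1\right) 6 \cdot 5 \left(-1768\right) = \left(-6\right) 5 \left(-1768\right) = \left(-30\right) \left(-1768\right) = 53040$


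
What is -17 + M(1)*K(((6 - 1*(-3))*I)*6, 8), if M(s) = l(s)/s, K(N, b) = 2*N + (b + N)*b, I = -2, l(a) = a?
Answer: -1033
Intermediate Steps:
K(N, b) = 2*N + b*(N + b) (K(N, b) = 2*N + (N + b)*b = 2*N + b*(N + b))
M(s) = 1 (M(s) = s/s = 1)
-17 + M(1)*K(((6 - 1*(-3))*I)*6, 8) = -17 + 1*(8² + 2*(((6 - 1*(-3))*(-2))*6) + (((6 - 1*(-3))*(-2))*6)*8) = -17 + 1*(64 + 2*(((6 + 3)*(-2))*6) + (((6 + 3)*(-2))*6)*8) = -17 + 1*(64 + 2*((9*(-2))*6) + ((9*(-2))*6)*8) = -17 + 1*(64 + 2*(-18*6) - 18*6*8) = -17 + 1*(64 + 2*(-108) - 108*8) = -17 + 1*(64 - 216 - 864) = -17 + 1*(-1016) = -17 - 1016 = -1033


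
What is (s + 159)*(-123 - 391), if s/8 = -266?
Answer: 1012066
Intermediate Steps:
s = -2128 (s = 8*(-266) = -2128)
(s + 159)*(-123 - 391) = (-2128 + 159)*(-123 - 391) = -1969*(-514) = 1012066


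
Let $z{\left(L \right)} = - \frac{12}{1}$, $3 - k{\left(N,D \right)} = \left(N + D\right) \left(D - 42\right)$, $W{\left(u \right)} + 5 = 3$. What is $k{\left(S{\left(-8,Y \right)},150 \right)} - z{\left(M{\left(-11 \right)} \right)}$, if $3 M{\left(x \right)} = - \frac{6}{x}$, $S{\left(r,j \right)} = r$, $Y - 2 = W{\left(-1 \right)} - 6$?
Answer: $-15321$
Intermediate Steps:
$W{\left(u \right)} = -2$ ($W{\left(u \right)} = -5 + 3 = -2$)
$Y = -6$ ($Y = 2 - 8 = -6$)
$M{\left(x \right)} = - \frac{2}{x}$ ($M{\left(x \right)} = \frac{\left(-6\right) \frac{1}{x}}{3} = - \frac{2}{x}$)
$k{\left(N,D \right)} = 3 - \left(-42 + D\right) \left(D + N\right)$ ($k{\left(N,D \right)} = 3 - \left(N + D\right) \left(D - 42\right) = 3 - \left(D + N\right) \left(-42 + D\right) = 3 - \left(-42 + D\right) \left(D + N\right)$)
$z{\left(L \right)} = -12$ ($z{\left(L \right)} = \left(-12\right) 1 = -12$)
$k{\left(S{\left(-8,Y \right)},150 \right)} - z{\left(M{\left(-11 \right)} \right)} = \left(3 - 150^{2} + 42 \cdot 150 + 42 \left(-8\right) - 150 \left(-8\right)\right) - -12 = \left(3 - 22500 + 6300 - 336 + 1200\right) + 12 = -15333 + 12 = -15321$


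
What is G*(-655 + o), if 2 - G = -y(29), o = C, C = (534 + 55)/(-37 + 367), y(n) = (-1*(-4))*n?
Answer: -12718099/165 ≈ -77079.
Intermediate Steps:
y(n) = 4*n
C = 589/330 ≈ 1.7848
o = 589/330 ≈ 1.7848
G = 118 (G = 2 - (-1)*4*29 = 2 - (-1)*116 = 2 - 1*(-116) = 2 + 116 = 118)
G*(-655 + o) = 118*(-655 + 589/330) = 118*(-215561/330) = -12718099/165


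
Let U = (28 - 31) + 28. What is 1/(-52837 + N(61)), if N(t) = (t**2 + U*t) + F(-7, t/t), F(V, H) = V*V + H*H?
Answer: -1/47541 ≈ -2.1034e-5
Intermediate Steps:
U = 25 (U = -3 + 28 = 25)
F(V, H) = H**2 + V**2 (F(V, H) = V**2 + H**2 = H**2 + V**2)
N(t) = 50 + t**2 + 25*t (N(t) = (t**2 + 25*t) + ((t/t)**2 + (-7)**2) = (t**2 + 25*t) + (1**2 + 49) = (t**2 + 25*t) + (1 + 49) = (t**2 + 25*t) + 50 = 50 + t**2 + 25*t)
1/(-52837 + N(61)) = 1/(-52837 + (50 + 61**2 + 25*61)) = 1/(-52837 + (50 + 3721 + 1525)) = 1/(-52837 + 5296) = 1/(-47541) = -1/47541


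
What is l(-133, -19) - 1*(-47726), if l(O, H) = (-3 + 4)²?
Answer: 47727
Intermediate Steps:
l(O, H) = 1 (l(O, H) = 1² = 1)
l(-133, -19) - 1*(-47726) = 1 - 1*(-47726) = 1 + 47726 = 47727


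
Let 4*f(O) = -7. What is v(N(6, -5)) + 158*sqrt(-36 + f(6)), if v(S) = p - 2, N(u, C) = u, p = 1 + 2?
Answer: 1 + 79*I*sqrt(151) ≈ 1.0 + 970.77*I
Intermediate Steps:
p = 3
f(O) = -7/4 (f(O) = (1/4)*(-7) = -7/4)
v(S) = 1 (v(S) = 3 - 2 = 1)
v(N(6, -5)) + 158*sqrt(-36 + f(6)) = 1 + 158*sqrt(-36 - 7/4) = 1 + 158*sqrt(-151/4) = 1 + 158*(I*sqrt(151)/2) = 1 + 79*I*sqrt(151)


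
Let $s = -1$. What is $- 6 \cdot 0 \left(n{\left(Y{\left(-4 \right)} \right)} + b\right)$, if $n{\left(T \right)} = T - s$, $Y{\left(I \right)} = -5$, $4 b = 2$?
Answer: $0$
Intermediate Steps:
$b = \frac{1}{2}$ ($b = \frac{1}{4} \cdot 2 = \frac{1}{2} \approx 0.5$)
$n{\left(T \right)} = 1 + T$ ($n{\left(T \right)} = T - -1 = T + 1 = 1 + T$)
$- 6 \cdot 0 \left(n{\left(Y{\left(-4 \right)} \right)} + b\right) = - 6 \cdot 0 \left(\left(1 - 5\right) + \frac{1}{2}\right) = - 6 \cdot 0 \left(-4 + \frac{1}{2}\right) = - 6 \cdot 0 \left(- \frac{7}{2}\right) = \left(-6\right) 0 = 0$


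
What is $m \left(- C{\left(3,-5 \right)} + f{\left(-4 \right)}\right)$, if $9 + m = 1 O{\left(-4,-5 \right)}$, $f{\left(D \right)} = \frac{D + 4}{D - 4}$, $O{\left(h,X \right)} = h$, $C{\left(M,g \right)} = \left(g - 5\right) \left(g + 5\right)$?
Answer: $0$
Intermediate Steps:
$C{\left(M,g \right)} = \left(-5 + g\right) \left(5 + g\right)$
$f{\left(D \right)} = \frac{4 + D}{-4 + D}$
$m = -13$ ($m = -9 + 1 \left(-4\right) = -9 - 4 = -13$)
$m \left(- C{\left(3,-5 \right)} + f{\left(-4 \right)}\right) = - 13 \left(- (-25 + \left(-5\right)^{2}) + \frac{4 - 4}{-4 - 4}\right) = - 13 \left(- (-25 + 25) + \frac{1}{-8} \cdot 0\right) = - 13 \left(\left(-1\right) 0 - 0\right) = - 13 \left(0 + 0\right) = \left(-13\right) 0 = 0$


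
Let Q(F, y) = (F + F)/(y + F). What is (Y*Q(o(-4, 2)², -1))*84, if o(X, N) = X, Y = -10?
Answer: -1792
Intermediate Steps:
Q(F, y) = 2*F/(F + y) (Q(F, y) = (2*F)/(F + y) = 2*F/(F + y))
(Y*Q(o(-4, 2)², -1))*84 = -20*(-4)²/((-4)² - 1)*84 = -20*16/(16 - 1)*84 = -20*16/15*84 = -10*32/15*84 = -64/3*84 = -1792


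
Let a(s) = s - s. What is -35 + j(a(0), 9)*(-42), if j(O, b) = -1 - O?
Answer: 7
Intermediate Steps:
a(s) = 0
-35 + j(a(0), 9)*(-42) = -35 + (-1 - 1*0)*(-42) = -35 + (-1 + 0)*(-42) = -35 - 1*(-42) = -35 + 42 = 7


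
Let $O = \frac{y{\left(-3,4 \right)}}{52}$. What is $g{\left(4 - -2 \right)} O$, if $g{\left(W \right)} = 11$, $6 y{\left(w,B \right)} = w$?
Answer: $- \frac{11}{104} \approx -0.10577$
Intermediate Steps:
$y{\left(w,B \right)} = \frac{w}{6}$
$O = - \frac{1}{104}$ ($O = \frac{\frac{1}{6} \left(-3\right)}{52} = \left(- \frac{1}{2}\right) \frac{1}{52} = - \frac{1}{104} \approx -0.0096154$)
$g{\left(4 - -2 \right)} O = 11 \left(- \frac{1}{104}\right) = - \frac{11}{104}$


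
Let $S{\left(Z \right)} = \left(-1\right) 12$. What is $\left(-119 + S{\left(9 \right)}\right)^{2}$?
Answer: $17161$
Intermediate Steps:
$S{\left(Z \right)} = -12$
$\left(-119 + S{\left(9 \right)}\right)^{2} = \left(-119 - 12\right)^{2} = \left(-131\right)^{2} = 17161$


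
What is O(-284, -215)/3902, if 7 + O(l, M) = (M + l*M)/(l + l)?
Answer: -64821/2216336 ≈ -0.029247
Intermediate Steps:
O(l, M) = -7 + (M + M*l)/(2*l) (O(l, M) = -7 + (M + l*M)/(l + l) = -7 + (M + M*l)/((2*l)) = -7 + (M + M*l)*(1/(2*l)) = -7 + (M + M*l)/(2*l))
O(-284, -215)/3902 = ((½)*(-215 - 284*(-14 - 215))/(-284))/3902 = ((½)*(-1/284)*(-215 - 284*(-229)))*(1/3902) = ((½)*(-1/284)*(-215 + 65036))*(1/3902) = ((½)*(-1/284)*64821)*(1/3902) = -64821/568*1/3902 = -64821/2216336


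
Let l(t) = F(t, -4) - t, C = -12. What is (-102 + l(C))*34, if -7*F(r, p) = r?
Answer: -21012/7 ≈ -3001.7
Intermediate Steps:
F(r, p) = -r/7
l(t) = -8*t/7 (l(t) = -t/7 - t = -8*t/7)
(-102 + l(C))*34 = (-102 - 8/7*(-12))*34 = (-102 + 96/7)*34 = -618/7*34 = -21012/7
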